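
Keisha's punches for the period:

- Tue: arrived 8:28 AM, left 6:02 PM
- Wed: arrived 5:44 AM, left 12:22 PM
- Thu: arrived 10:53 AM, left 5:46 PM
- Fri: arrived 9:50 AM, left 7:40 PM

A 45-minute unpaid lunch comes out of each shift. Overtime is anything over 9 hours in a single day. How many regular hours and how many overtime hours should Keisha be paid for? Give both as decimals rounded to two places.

Tue: 8:28 AM–6:02 PM = 9 h 34 min; less 45 min break → 8 h 49 min
Wed: 5:44 AM–12:22 PM = 6 h 38 min; less 45 min break → 5 h 53 min
Thu: 10:53 AM–5:46 PM = 6 h 53 min; less 45 min break → 6 h 8 min
Fri: 9:50 AM–7:40 PM = 9 h 50 min; less 45 min break → 9 h 5 min
Tue reg 8 h 49 min / OT 0 h 0 min; Wed reg 5 h 53 min / OT 0 h 0 min; Thu reg 6 h 8 min / OT 0 h 0 min; Fri reg 9 h 0 min / OT 0 h 5 min.
Totals: regular 29 h 50 min, overtime 0 h 5 min.

Regular 29.83 hours, overtime 0.08 hours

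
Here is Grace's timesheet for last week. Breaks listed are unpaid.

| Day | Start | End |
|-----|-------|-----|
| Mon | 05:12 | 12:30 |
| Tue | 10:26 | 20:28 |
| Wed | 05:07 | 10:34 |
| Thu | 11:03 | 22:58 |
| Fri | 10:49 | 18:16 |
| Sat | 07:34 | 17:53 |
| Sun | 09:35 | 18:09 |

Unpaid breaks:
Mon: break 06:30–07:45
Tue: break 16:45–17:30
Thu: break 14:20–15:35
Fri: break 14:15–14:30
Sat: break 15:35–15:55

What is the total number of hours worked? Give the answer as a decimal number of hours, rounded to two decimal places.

Mon: 05:12–12:30 = 7 h 18 min; less 75 min break → 6 h 3 min
Tue: 10:26–20:28 = 10 h 2 min; less 45 min break → 9 h 17 min
Wed: 05:07–10:34 = 5 h 27 min
Thu: 11:03–22:58 = 11 h 55 min; less 75 min break → 10 h 40 min
Fri: 10:49–18:16 = 7 h 27 min; less 15 min break → 7 h 12 min
Sat: 07:34–17:53 = 10 h 19 min; less 20 min break → 9 h 59 min
Sun: 09:35–18:09 = 8 h 34 min
Total: 6 h 3 min + 9 h 17 min + 5 h 27 min + 10 h 40 min + 7 h 12 min + 9 h 59 min + 8 h 34 min = 57 h 12 min.

57.20 hours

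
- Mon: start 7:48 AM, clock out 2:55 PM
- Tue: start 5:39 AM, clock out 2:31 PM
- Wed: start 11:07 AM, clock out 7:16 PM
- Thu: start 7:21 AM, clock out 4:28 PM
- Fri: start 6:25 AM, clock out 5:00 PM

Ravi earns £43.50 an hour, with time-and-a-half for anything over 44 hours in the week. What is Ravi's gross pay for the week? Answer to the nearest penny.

£1906.75

Mon: 7:48 AM–2:55 PM = 7 h 7 min
Tue: 5:39 AM–2:31 PM = 8 h 52 min
Wed: 11:07 AM–7:16 PM = 8 h 9 min
Thu: 7:21 AM–4:28 PM = 9 h 7 min
Fri: 6:25 AM–5:00 PM = 10 h 35 min
Total worked: 43 h 50 min = 2630 min.
Regular 43 h 50 min = 2630 min at £43.50/h; overtime 0 h 0 min = 0 min at £65.25/h.
Pay = (2630 × £43.50 + 0 × £65.25) ÷ 60 = £1906.75.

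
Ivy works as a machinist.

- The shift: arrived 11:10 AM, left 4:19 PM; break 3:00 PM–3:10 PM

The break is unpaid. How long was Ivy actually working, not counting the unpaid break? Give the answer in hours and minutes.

The shift: 11:10 AM–4:19 PM = 5 h 9 min; less 10 min break → 4 h 59 min

4 h 59 min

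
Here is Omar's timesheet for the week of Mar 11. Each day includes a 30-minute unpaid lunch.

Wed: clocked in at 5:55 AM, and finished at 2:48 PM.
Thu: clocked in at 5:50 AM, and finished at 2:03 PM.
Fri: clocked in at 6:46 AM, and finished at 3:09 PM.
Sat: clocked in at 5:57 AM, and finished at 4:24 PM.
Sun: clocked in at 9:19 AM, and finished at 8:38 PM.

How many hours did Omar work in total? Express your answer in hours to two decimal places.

44.75 hours

Wed: 5:55 AM–2:48 PM = 8 h 53 min; less 30 min break → 8 h 23 min
Thu: 5:50 AM–2:03 PM = 8 h 13 min; less 30 min break → 7 h 43 min
Fri: 6:46 AM–3:09 PM = 8 h 23 min; less 30 min break → 7 h 53 min
Sat: 5:57 AM–4:24 PM = 10 h 27 min; less 30 min break → 9 h 57 min
Sun: 9:19 AM–8:38 PM = 11 h 19 min; less 30 min break → 10 h 49 min
Total: 8 h 23 min + 7 h 43 min + 7 h 53 min + 9 h 57 min + 10 h 49 min = 44 h 45 min.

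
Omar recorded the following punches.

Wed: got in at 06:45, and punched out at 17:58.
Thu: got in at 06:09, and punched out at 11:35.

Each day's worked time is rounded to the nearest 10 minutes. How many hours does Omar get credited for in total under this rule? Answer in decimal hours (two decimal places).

Wed: 06:45–17:58 = 11 h 13 min → rounds to 11 h 10 min
Thu: 06:09–11:35 = 5 h 26 min → rounds to 5 h 30 min
Total credited: 16 h 40 min.

16.67 hours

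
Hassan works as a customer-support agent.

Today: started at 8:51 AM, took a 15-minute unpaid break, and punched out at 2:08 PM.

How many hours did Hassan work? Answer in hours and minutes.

5 h 2 min

Today: 8:51 AM–2:08 PM = 5 h 17 min; less 15 min break → 5 h 2 min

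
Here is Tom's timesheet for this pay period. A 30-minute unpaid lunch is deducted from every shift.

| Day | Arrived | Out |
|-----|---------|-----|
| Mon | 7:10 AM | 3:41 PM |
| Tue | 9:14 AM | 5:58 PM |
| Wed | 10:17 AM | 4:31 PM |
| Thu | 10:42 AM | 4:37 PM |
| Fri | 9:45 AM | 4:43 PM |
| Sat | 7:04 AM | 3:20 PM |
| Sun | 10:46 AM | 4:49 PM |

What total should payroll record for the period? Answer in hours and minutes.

47 h 11 min

Mon: 7:10 AM–3:41 PM = 8 h 31 min; less 30 min break → 8 h 1 min
Tue: 9:14 AM–5:58 PM = 8 h 44 min; less 30 min break → 8 h 14 min
Wed: 10:17 AM–4:31 PM = 6 h 14 min; less 30 min break → 5 h 44 min
Thu: 10:42 AM–4:37 PM = 5 h 55 min; less 30 min break → 5 h 25 min
Fri: 9:45 AM–4:43 PM = 6 h 58 min; less 30 min break → 6 h 28 min
Sat: 7:04 AM–3:20 PM = 8 h 16 min; less 30 min break → 7 h 46 min
Sun: 10:46 AM–4:49 PM = 6 h 3 min; less 30 min break → 5 h 33 min
Total: 8 h 1 min + 8 h 14 min + 5 h 44 min + 5 h 25 min + 6 h 28 min + 7 h 46 min + 5 h 33 min = 47 h 11 min.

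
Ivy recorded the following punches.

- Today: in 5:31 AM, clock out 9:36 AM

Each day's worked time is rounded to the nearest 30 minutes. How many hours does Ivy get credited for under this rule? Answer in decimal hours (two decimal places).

Today: 5:31 AM–9:36 AM = 4 h 5 min → rounds to 4 h 0 min

4.00 hours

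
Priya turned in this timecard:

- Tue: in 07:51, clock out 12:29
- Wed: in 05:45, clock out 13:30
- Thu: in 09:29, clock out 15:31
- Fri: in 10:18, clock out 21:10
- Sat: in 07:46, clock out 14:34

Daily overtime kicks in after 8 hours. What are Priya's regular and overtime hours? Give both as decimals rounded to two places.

Regular 33.22 hours, overtime 2.87 hours

Tue: 07:51–12:29 = 4 h 38 min
Wed: 05:45–13:30 = 7 h 45 min
Thu: 09:29–15:31 = 6 h 2 min
Fri: 10:18–21:10 = 10 h 52 min
Sat: 07:46–14:34 = 6 h 48 min
Tue reg 4 h 38 min / OT 0 h 0 min; Wed reg 7 h 45 min / OT 0 h 0 min; Thu reg 6 h 2 min / OT 0 h 0 min; Fri reg 8 h 0 min / OT 2 h 52 min; Sat reg 6 h 48 min / OT 0 h 0 min.
Totals: regular 33 h 13 min, overtime 2 h 52 min.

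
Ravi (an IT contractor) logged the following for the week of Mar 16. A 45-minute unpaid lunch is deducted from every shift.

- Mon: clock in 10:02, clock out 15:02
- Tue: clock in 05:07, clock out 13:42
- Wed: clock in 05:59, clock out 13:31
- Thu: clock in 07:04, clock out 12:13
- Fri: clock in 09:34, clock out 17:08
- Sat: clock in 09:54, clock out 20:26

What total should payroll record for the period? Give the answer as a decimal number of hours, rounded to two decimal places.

39.87 hours

Mon: 10:02–15:02 = 5 h 0 min; less 45 min break → 4 h 15 min
Tue: 05:07–13:42 = 8 h 35 min; less 45 min break → 7 h 50 min
Wed: 05:59–13:31 = 7 h 32 min; less 45 min break → 6 h 47 min
Thu: 07:04–12:13 = 5 h 9 min; less 45 min break → 4 h 24 min
Fri: 09:34–17:08 = 7 h 34 min; less 45 min break → 6 h 49 min
Sat: 09:54–20:26 = 10 h 32 min; less 45 min break → 9 h 47 min
Total: 4 h 15 min + 7 h 50 min + 6 h 47 min + 4 h 24 min + 6 h 49 min + 9 h 47 min = 39 h 52 min.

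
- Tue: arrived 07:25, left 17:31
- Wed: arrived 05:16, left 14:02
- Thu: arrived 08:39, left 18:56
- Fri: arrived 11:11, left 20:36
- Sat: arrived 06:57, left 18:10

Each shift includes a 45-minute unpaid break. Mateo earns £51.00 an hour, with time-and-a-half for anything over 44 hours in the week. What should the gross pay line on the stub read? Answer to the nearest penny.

Tue: 07:25–17:31 = 10 h 6 min; less 45 min break → 9 h 21 min
Wed: 05:16–14:02 = 8 h 46 min; less 45 min break → 8 h 1 min
Thu: 08:39–18:56 = 10 h 17 min; less 45 min break → 9 h 32 min
Fri: 11:11–20:36 = 9 h 25 min; less 45 min break → 8 h 40 min
Sat: 06:57–18:10 = 11 h 13 min; less 45 min break → 10 h 28 min
Total worked: 46 h 2 min = 2762 min.
Regular 44 h 0 min = 2640 min at £51.00/h; overtime 2 h 2 min = 122 min at £76.50/h.
Pay = (2640 × £51.00 + 122 × £76.50) ÷ 60 = £2399.55.

£2399.55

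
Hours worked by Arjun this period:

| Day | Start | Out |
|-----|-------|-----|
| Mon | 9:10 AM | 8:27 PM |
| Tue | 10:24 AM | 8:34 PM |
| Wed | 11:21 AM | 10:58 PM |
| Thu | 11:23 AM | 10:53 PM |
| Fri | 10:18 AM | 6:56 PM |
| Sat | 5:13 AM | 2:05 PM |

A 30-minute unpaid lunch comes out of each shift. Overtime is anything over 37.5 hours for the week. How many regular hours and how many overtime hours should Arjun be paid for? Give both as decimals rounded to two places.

Regular 37.50 hours, overtime 21.57 hours

Mon: 9:10 AM–8:27 PM = 11 h 17 min; less 30 min break → 10 h 47 min
Tue: 10:24 AM–8:34 PM = 10 h 10 min; less 30 min break → 9 h 40 min
Wed: 11:21 AM–10:58 PM = 11 h 37 min; less 30 min break → 11 h 7 min
Thu: 11:23 AM–10:53 PM = 11 h 30 min; less 30 min break → 11 h 0 min
Fri: 10:18 AM–6:56 PM = 8 h 38 min; less 30 min break → 8 h 8 min
Sat: 5:13 AM–2:05 PM = 8 h 52 min; less 30 min break → 8 h 22 min
Total worked: 59 h 4 min = 59.07 h.
Threshold 37.5 h → overtime 21 h 34 min, regular 37 h 30 min.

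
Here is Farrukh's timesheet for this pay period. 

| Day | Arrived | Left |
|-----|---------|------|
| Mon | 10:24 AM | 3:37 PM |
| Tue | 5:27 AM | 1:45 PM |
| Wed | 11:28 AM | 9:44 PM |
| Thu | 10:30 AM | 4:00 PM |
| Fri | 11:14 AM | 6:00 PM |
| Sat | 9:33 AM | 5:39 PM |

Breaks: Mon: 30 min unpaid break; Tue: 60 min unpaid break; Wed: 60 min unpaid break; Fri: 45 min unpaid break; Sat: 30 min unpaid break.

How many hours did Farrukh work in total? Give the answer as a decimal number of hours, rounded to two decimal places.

40.40 hours

Mon: 10:24 AM–3:37 PM = 5 h 13 min; less 30 min break → 4 h 43 min
Tue: 5:27 AM–1:45 PM = 8 h 18 min; less 60 min break → 7 h 18 min
Wed: 11:28 AM–9:44 PM = 10 h 16 min; less 60 min break → 9 h 16 min
Thu: 10:30 AM–4:00 PM = 5 h 30 min
Fri: 11:14 AM–6:00 PM = 6 h 46 min; less 45 min break → 6 h 1 min
Sat: 9:33 AM–5:39 PM = 8 h 6 min; less 30 min break → 7 h 36 min
Total: 4 h 43 min + 7 h 18 min + 9 h 16 min + 5 h 30 min + 6 h 1 min + 7 h 36 min = 40 h 24 min.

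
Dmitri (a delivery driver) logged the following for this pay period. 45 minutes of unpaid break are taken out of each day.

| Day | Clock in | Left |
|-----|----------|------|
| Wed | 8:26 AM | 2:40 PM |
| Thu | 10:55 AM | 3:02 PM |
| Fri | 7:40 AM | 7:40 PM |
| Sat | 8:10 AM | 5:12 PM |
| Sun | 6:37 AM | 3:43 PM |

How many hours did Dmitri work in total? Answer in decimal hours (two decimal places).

Wed: 8:26 AM–2:40 PM = 6 h 14 min; less 45 min break → 5 h 29 min
Thu: 10:55 AM–3:02 PM = 4 h 7 min; less 45 min break → 3 h 22 min
Fri: 7:40 AM–7:40 PM = 12 h 0 min; less 45 min break → 11 h 15 min
Sat: 8:10 AM–5:12 PM = 9 h 2 min; less 45 min break → 8 h 17 min
Sun: 6:37 AM–3:43 PM = 9 h 6 min; less 45 min break → 8 h 21 min
Total: 5 h 29 min + 3 h 22 min + 11 h 15 min + 8 h 17 min + 8 h 21 min = 36 h 44 min.

36.73 hours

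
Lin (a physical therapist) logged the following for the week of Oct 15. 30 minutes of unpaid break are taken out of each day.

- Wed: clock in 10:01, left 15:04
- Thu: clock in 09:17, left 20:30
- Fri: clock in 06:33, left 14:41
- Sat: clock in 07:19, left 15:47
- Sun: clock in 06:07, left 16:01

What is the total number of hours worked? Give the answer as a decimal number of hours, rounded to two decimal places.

Wed: 10:01–15:04 = 5 h 3 min; less 30 min break → 4 h 33 min
Thu: 09:17–20:30 = 11 h 13 min; less 30 min break → 10 h 43 min
Fri: 06:33–14:41 = 8 h 8 min; less 30 min break → 7 h 38 min
Sat: 07:19–15:47 = 8 h 28 min; less 30 min break → 7 h 58 min
Sun: 06:07–16:01 = 9 h 54 min; less 30 min break → 9 h 24 min
Total: 4 h 33 min + 10 h 43 min + 7 h 38 min + 7 h 58 min + 9 h 24 min = 40 h 16 min.

40.27 hours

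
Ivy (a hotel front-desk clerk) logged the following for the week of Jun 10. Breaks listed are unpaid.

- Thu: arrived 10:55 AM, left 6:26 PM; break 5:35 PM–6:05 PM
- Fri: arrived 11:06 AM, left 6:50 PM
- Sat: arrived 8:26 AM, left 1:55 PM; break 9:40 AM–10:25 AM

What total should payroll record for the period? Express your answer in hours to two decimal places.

Thu: 10:55 AM–6:26 PM = 7 h 31 min; less 30 min break → 7 h 1 min
Fri: 11:06 AM–6:50 PM = 7 h 44 min
Sat: 8:26 AM–1:55 PM = 5 h 29 min; less 45 min break → 4 h 44 min
Total: 7 h 1 min + 7 h 44 min + 4 h 44 min = 19 h 29 min.

19.48 hours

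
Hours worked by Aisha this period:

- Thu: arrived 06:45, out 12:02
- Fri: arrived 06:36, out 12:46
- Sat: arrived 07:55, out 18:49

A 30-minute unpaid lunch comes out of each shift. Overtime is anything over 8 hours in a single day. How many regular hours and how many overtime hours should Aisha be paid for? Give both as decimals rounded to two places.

Thu: 06:45–12:02 = 5 h 17 min; less 30 min break → 4 h 47 min
Fri: 06:36–12:46 = 6 h 10 min; less 30 min break → 5 h 40 min
Sat: 07:55–18:49 = 10 h 54 min; less 30 min break → 10 h 24 min
Thu reg 4 h 47 min / OT 0 h 0 min; Fri reg 5 h 40 min / OT 0 h 0 min; Sat reg 8 h 0 min / OT 2 h 24 min.
Totals: regular 18 h 27 min, overtime 2 h 24 min.

Regular 18.45 hours, overtime 2.40 hours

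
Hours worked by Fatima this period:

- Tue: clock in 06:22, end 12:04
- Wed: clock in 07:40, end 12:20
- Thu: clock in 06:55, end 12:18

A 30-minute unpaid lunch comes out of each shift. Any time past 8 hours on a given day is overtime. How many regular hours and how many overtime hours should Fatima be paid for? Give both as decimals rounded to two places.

Regular 14.25 hours, overtime 0.00 hours

Tue: 06:22–12:04 = 5 h 42 min; less 30 min break → 5 h 12 min
Wed: 07:40–12:20 = 4 h 40 min; less 30 min break → 4 h 10 min
Thu: 06:55–12:18 = 5 h 23 min; less 30 min break → 4 h 53 min
Tue reg 5 h 12 min / OT 0 h 0 min; Wed reg 4 h 10 min / OT 0 h 0 min; Thu reg 4 h 53 min / OT 0 h 0 min.
Totals: regular 14 h 15 min, overtime 0 h 0 min.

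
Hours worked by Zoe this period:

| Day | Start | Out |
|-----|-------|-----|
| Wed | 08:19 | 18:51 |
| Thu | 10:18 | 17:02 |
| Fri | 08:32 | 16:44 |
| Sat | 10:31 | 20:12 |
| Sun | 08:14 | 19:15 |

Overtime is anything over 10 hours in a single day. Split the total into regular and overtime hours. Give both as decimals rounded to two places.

Wed: 08:19–18:51 = 10 h 32 min
Thu: 10:18–17:02 = 6 h 44 min
Fri: 08:32–16:44 = 8 h 12 min
Sat: 10:31–20:12 = 9 h 41 min
Sun: 08:14–19:15 = 11 h 1 min
Wed reg 10 h 0 min / OT 0 h 32 min; Thu reg 6 h 44 min / OT 0 h 0 min; Fri reg 8 h 12 min / OT 0 h 0 min; Sat reg 9 h 41 min / OT 0 h 0 min; Sun reg 10 h 0 min / OT 1 h 1 min.
Totals: regular 44 h 37 min, overtime 1 h 33 min.

Regular 44.62 hours, overtime 1.55 hours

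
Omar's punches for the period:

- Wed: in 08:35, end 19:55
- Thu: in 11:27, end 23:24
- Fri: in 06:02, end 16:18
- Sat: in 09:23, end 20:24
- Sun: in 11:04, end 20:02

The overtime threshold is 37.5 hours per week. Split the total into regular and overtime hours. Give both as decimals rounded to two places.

Wed: 08:35–19:55 = 11 h 20 min
Thu: 11:27–23:24 = 11 h 57 min
Fri: 06:02–16:18 = 10 h 16 min
Sat: 09:23–20:24 = 11 h 1 min
Sun: 11:04–20:02 = 8 h 58 min
Total worked: 53 h 32 min = 53.53 h.
Threshold 37.5 h → overtime 16 h 2 min, regular 37 h 30 min.

Regular 37.50 hours, overtime 16.03 hours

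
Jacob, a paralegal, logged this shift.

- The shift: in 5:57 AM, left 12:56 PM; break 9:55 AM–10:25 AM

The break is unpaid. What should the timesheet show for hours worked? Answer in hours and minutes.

The shift: 5:57 AM–12:56 PM = 6 h 59 min; less 30 min break → 6 h 29 min

6 h 29 min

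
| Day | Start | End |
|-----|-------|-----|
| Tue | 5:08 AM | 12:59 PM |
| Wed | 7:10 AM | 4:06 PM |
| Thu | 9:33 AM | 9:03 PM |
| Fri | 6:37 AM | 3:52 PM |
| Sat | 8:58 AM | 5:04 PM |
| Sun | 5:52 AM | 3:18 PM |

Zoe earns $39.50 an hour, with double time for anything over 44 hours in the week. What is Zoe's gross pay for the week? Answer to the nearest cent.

$2612.27

Tue: 5:08 AM–12:59 PM = 7 h 51 min
Wed: 7:10 AM–4:06 PM = 8 h 56 min
Thu: 9:33 AM–9:03 PM = 11 h 30 min
Fri: 6:37 AM–3:52 PM = 9 h 15 min
Sat: 8:58 AM–5:04 PM = 8 h 6 min
Sun: 5:52 AM–3:18 PM = 9 h 26 min
Total worked: 55 h 4 min = 3304 min.
Regular 44 h 0 min = 2640 min at $39.50/h; overtime 11 h 4 min = 664 min at $79.00/h.
Pay = (2640 × $39.50 + 664 × $79.00) ÷ 60 = $2612.27.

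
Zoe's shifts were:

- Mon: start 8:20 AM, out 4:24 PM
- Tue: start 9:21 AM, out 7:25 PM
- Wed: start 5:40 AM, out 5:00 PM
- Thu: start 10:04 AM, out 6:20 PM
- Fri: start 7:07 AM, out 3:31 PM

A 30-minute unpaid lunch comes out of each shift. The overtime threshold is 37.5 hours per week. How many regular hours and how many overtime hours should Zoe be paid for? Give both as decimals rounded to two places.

Mon: 8:20 AM–4:24 PM = 8 h 4 min; less 30 min break → 7 h 34 min
Tue: 9:21 AM–7:25 PM = 10 h 4 min; less 30 min break → 9 h 34 min
Wed: 5:40 AM–5:00 PM = 11 h 20 min; less 30 min break → 10 h 50 min
Thu: 10:04 AM–6:20 PM = 8 h 16 min; less 30 min break → 7 h 46 min
Fri: 7:07 AM–3:31 PM = 8 h 24 min; less 30 min break → 7 h 54 min
Total worked: 43 h 38 min = 43.63 h.
Threshold 37.5 h → overtime 6 h 8 min, regular 37 h 30 min.

Regular 37.50 hours, overtime 6.13 hours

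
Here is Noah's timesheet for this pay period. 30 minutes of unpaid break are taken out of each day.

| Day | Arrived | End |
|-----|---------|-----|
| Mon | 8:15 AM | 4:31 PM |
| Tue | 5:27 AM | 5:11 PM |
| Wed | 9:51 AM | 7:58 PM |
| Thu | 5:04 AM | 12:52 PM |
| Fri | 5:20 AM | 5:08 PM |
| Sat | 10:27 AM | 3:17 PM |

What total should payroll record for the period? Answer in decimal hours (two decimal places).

Mon: 8:15 AM–4:31 PM = 8 h 16 min; less 30 min break → 7 h 46 min
Tue: 5:27 AM–5:11 PM = 11 h 44 min; less 30 min break → 11 h 14 min
Wed: 9:51 AM–7:58 PM = 10 h 7 min; less 30 min break → 9 h 37 min
Thu: 5:04 AM–12:52 PM = 7 h 48 min; less 30 min break → 7 h 18 min
Fri: 5:20 AM–5:08 PM = 11 h 48 min; less 30 min break → 11 h 18 min
Sat: 10:27 AM–3:17 PM = 4 h 50 min; less 30 min break → 4 h 20 min
Total: 7 h 46 min + 11 h 14 min + 9 h 37 min + 7 h 18 min + 11 h 18 min + 4 h 20 min = 51 h 33 min.

51.55 hours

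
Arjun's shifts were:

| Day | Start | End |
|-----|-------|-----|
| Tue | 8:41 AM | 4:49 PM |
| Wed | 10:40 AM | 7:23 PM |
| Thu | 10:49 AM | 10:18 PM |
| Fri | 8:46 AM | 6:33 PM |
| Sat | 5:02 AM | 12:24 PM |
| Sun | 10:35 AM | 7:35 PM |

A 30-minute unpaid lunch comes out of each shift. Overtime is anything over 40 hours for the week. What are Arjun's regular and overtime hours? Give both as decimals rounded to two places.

Regular 40.00 hours, overtime 11.48 hours

Tue: 8:41 AM–4:49 PM = 8 h 8 min; less 30 min break → 7 h 38 min
Wed: 10:40 AM–7:23 PM = 8 h 43 min; less 30 min break → 8 h 13 min
Thu: 10:49 AM–10:18 PM = 11 h 29 min; less 30 min break → 10 h 59 min
Fri: 8:46 AM–6:33 PM = 9 h 47 min; less 30 min break → 9 h 17 min
Sat: 5:02 AM–12:24 PM = 7 h 22 min; less 30 min break → 6 h 52 min
Sun: 10:35 AM–7:35 PM = 9 h 0 min; less 30 min break → 8 h 30 min
Total worked: 51 h 29 min = 51.48 h.
Threshold 40 h → overtime 11 h 29 min, regular 40 h 0 min.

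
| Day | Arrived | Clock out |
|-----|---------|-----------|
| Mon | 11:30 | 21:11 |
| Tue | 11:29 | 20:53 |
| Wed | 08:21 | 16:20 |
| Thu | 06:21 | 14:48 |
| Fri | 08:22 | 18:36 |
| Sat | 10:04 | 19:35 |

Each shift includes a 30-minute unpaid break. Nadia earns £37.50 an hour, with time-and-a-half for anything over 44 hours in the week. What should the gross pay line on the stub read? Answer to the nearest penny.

Mon: 11:30–21:11 = 9 h 41 min; less 30 min break → 9 h 11 min
Tue: 11:29–20:53 = 9 h 24 min; less 30 min break → 8 h 54 min
Wed: 08:21–16:20 = 7 h 59 min; less 30 min break → 7 h 29 min
Thu: 06:21–14:48 = 8 h 27 min; less 30 min break → 7 h 57 min
Fri: 08:22–18:36 = 10 h 14 min; less 30 min break → 9 h 44 min
Sat: 10:04–19:35 = 9 h 31 min; less 30 min break → 9 h 1 min
Total worked: 52 h 16 min = 3136 min.
Regular 44 h 0 min = 2640 min at £37.50/h; overtime 8 h 16 min = 496 min at £56.25/h.
Pay = (2640 × £37.50 + 496 × £56.25) ÷ 60 = £2115.00.

£2115.00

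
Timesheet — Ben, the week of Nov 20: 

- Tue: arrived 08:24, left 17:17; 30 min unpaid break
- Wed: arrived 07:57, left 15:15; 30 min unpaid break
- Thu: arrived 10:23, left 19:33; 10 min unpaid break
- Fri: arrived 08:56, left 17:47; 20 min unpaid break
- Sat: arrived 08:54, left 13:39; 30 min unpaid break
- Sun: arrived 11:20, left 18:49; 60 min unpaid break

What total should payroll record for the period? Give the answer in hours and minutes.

Tue: 08:24–17:17 = 8 h 53 min; less 30 min break → 8 h 23 min
Wed: 07:57–15:15 = 7 h 18 min; less 30 min break → 6 h 48 min
Thu: 10:23–19:33 = 9 h 10 min; less 10 min break → 9 h 0 min
Fri: 08:56–17:47 = 8 h 51 min; less 20 min break → 8 h 31 min
Sat: 08:54–13:39 = 4 h 45 min; less 30 min break → 4 h 15 min
Sun: 11:20–18:49 = 7 h 29 min; less 60 min break → 6 h 29 min
Total: 8 h 23 min + 6 h 48 min + 9 h 0 min + 8 h 31 min + 4 h 15 min + 6 h 29 min = 43 h 26 min.

43 h 26 min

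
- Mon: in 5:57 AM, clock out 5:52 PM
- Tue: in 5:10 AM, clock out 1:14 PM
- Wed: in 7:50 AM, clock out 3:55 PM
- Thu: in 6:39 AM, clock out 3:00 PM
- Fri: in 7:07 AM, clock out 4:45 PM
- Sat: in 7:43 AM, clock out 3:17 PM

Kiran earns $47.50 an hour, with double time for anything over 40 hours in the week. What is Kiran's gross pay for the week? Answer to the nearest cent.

$3193.58

Mon: 5:57 AM–5:52 PM = 11 h 55 min
Tue: 5:10 AM–1:14 PM = 8 h 4 min
Wed: 7:50 AM–3:55 PM = 8 h 5 min
Thu: 6:39 AM–3:00 PM = 8 h 21 min
Fri: 7:07 AM–4:45 PM = 9 h 38 min
Sat: 7:43 AM–3:17 PM = 7 h 34 min
Total worked: 53 h 37 min = 3217 min.
Regular 40 h 0 min = 2400 min at $47.50/h; overtime 13 h 37 min = 817 min at $95.00/h.
Pay = (2400 × $47.50 + 817 × $95.00) ÷ 60 = $3193.58.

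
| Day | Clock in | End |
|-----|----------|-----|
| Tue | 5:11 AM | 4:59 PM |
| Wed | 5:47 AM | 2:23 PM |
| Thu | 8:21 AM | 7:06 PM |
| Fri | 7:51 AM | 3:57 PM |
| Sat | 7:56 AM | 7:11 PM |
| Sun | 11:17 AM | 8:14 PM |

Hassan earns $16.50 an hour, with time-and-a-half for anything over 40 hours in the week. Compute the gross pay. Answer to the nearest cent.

$1141.39

Tue: 5:11 AM–4:59 PM = 11 h 48 min
Wed: 5:47 AM–2:23 PM = 8 h 36 min
Thu: 8:21 AM–7:06 PM = 10 h 45 min
Fri: 7:51 AM–3:57 PM = 8 h 6 min
Sat: 7:56 AM–7:11 PM = 11 h 15 min
Sun: 11:17 AM–8:14 PM = 8 h 57 min
Total worked: 59 h 27 min = 3567 min.
Regular 40 h 0 min = 2400 min at $16.50/h; overtime 19 h 27 min = 1167 min at $24.75/h.
Pay = (2400 × $16.50 + 1167 × $24.75) ÷ 60 = $1141.39.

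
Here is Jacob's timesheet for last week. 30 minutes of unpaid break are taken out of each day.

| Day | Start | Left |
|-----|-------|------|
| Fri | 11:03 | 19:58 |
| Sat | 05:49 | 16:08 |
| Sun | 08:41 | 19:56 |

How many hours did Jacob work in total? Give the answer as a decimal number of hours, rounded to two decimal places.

Fri: 11:03–19:58 = 8 h 55 min; less 30 min break → 8 h 25 min
Sat: 05:49–16:08 = 10 h 19 min; less 30 min break → 9 h 49 min
Sun: 08:41–19:56 = 11 h 15 min; less 30 min break → 10 h 45 min
Total: 8 h 25 min + 9 h 49 min + 10 h 45 min = 28 h 59 min.

28.98 hours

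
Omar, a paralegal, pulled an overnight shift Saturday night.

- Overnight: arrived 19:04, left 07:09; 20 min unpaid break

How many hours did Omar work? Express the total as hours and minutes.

Overnight: 19:04 → midnight = 4 h 56 min; midnight → 07:09 = 7 h 9 min; span 12 h 5 min; less 20 min break → 11 h 45 min

11 h 45 min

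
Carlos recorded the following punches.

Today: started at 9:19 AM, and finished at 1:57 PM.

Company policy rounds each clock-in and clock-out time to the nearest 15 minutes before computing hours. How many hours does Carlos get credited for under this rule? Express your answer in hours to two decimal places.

Today: in 9:19 AM→9:15 AM, out 1:57 PM→2:00 PM; 4 h 45 min

4.75 hours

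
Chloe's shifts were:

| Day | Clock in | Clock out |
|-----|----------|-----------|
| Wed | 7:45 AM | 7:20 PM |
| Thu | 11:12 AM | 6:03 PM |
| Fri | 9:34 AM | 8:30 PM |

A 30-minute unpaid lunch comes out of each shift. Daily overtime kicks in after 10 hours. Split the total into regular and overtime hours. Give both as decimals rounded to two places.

Regular 26.35 hours, overtime 1.52 hours

Wed: 7:45 AM–7:20 PM = 11 h 35 min; less 30 min break → 11 h 5 min
Thu: 11:12 AM–6:03 PM = 6 h 51 min; less 30 min break → 6 h 21 min
Fri: 9:34 AM–8:30 PM = 10 h 56 min; less 30 min break → 10 h 26 min
Wed reg 10 h 0 min / OT 1 h 5 min; Thu reg 6 h 21 min / OT 0 h 0 min; Fri reg 10 h 0 min / OT 0 h 26 min.
Totals: regular 26 h 21 min, overtime 1 h 31 min.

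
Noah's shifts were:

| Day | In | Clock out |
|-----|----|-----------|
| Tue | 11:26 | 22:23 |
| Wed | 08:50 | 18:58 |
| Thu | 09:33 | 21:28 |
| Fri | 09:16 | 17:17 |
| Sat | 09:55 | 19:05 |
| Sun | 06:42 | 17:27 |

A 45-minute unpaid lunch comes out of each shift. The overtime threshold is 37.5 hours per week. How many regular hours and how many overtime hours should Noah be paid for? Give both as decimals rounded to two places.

Tue: 11:26–22:23 = 10 h 57 min; less 45 min break → 10 h 12 min
Wed: 08:50–18:58 = 10 h 8 min; less 45 min break → 9 h 23 min
Thu: 09:33–21:28 = 11 h 55 min; less 45 min break → 11 h 10 min
Fri: 09:16–17:17 = 8 h 1 min; less 45 min break → 7 h 16 min
Sat: 09:55–19:05 = 9 h 10 min; less 45 min break → 8 h 25 min
Sun: 06:42–17:27 = 10 h 45 min; less 45 min break → 10 h 0 min
Total worked: 56 h 26 min = 56.43 h.
Threshold 37.5 h → overtime 18 h 56 min, regular 37 h 30 min.

Regular 37.50 hours, overtime 18.93 hours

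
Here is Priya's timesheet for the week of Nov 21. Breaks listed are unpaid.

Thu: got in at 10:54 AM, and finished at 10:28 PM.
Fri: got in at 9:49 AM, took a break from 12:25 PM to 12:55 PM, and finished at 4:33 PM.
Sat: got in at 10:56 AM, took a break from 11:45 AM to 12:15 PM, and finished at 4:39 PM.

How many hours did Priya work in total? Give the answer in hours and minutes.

23 h 1 min

Thu: 10:54 AM–10:28 PM = 11 h 34 min
Fri: 9:49 AM–4:33 PM = 6 h 44 min; less 30 min break → 6 h 14 min
Sat: 10:56 AM–4:39 PM = 5 h 43 min; less 30 min break → 5 h 13 min
Total: 11 h 34 min + 6 h 14 min + 5 h 13 min = 23 h 1 min.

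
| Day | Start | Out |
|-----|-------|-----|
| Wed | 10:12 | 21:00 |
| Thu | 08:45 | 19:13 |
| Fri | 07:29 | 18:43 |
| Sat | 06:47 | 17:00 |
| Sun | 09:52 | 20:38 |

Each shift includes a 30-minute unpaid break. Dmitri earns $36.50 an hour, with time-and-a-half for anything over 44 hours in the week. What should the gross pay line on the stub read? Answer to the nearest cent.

$1988.34

Wed: 10:12–21:00 = 10 h 48 min; less 30 min break → 10 h 18 min
Thu: 08:45–19:13 = 10 h 28 min; less 30 min break → 9 h 58 min
Fri: 07:29–18:43 = 11 h 14 min; less 30 min break → 10 h 44 min
Sat: 06:47–17:00 = 10 h 13 min; less 30 min break → 9 h 43 min
Sun: 09:52–20:38 = 10 h 46 min; less 30 min break → 10 h 16 min
Total worked: 50 h 59 min = 3059 min.
Regular 44 h 0 min = 2640 min at $36.50/h; overtime 6 h 59 min = 419 min at $54.75/h.
Pay = (2640 × $36.50 + 419 × $54.75) ÷ 60 = $1988.34.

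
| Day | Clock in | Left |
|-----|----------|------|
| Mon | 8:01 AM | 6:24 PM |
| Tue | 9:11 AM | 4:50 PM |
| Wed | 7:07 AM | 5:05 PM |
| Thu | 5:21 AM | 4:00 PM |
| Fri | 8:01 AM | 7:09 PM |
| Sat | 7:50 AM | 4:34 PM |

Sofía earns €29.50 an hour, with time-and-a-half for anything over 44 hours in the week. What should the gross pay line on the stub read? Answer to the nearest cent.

€1940.36

Mon: 8:01 AM–6:24 PM = 10 h 23 min
Tue: 9:11 AM–4:50 PM = 7 h 39 min
Wed: 7:07 AM–5:05 PM = 9 h 58 min
Thu: 5:21 AM–4:00 PM = 10 h 39 min
Fri: 8:01 AM–7:09 PM = 11 h 8 min
Sat: 7:50 AM–4:34 PM = 8 h 44 min
Total worked: 58 h 31 min = 3511 min.
Regular 44 h 0 min = 2640 min at €29.50/h; overtime 14 h 31 min = 871 min at €44.25/h.
Pay = (2640 × €29.50 + 871 × €44.25) ÷ 60 = €1940.36.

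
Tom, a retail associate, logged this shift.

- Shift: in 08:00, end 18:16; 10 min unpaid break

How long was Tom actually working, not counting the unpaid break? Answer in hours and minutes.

10 h 6 min

Shift: 08:00–18:16 = 10 h 16 min; less 10 min break → 10 h 6 min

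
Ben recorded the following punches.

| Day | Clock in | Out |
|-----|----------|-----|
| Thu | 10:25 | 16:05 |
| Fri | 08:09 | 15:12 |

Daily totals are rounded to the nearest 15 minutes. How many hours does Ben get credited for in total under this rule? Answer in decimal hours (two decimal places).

Thu: 10:25–16:05 = 5 h 40 min → rounds to 5 h 45 min
Fri: 08:09–15:12 = 7 h 3 min → rounds to 7 h 0 min
Total credited: 12 h 45 min.

12.75 hours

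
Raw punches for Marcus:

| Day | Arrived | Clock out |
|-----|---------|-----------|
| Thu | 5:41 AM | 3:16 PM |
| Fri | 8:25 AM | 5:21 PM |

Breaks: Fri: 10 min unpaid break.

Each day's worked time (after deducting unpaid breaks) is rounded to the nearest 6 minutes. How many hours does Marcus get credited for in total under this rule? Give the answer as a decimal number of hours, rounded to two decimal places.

Thu: 5:41 AM–3:16 PM = 9 h 35 min → rounds to 9 h 36 min
Fri: 8:25 AM–5:21 PM = 8 h 56 min − 10 min = 8 h 46 min → rounds to 8 h 48 min
Total credited: 18 h 24 min.

18.40 hours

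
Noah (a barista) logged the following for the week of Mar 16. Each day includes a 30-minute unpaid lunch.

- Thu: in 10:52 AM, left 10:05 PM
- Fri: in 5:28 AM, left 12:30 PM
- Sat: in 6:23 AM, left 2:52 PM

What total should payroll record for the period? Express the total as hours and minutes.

Thu: 10:52 AM–10:05 PM = 11 h 13 min; less 30 min break → 10 h 43 min
Fri: 5:28 AM–12:30 PM = 7 h 2 min; less 30 min break → 6 h 32 min
Sat: 6:23 AM–2:52 PM = 8 h 29 min; less 30 min break → 7 h 59 min
Total: 10 h 43 min + 6 h 32 min + 7 h 59 min = 25 h 14 min.

25 h 14 min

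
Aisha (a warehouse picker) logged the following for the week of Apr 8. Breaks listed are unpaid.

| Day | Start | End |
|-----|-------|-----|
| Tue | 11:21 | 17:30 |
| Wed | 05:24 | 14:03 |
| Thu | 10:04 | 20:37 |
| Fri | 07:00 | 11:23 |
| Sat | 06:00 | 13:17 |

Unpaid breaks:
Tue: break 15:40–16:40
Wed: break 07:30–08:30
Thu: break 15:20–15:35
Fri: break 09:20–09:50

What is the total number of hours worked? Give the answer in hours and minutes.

34 h 16 min

Tue: 11:21–17:30 = 6 h 9 min; less 60 min break → 5 h 9 min
Wed: 05:24–14:03 = 8 h 39 min; less 60 min break → 7 h 39 min
Thu: 10:04–20:37 = 10 h 33 min; less 15 min break → 10 h 18 min
Fri: 07:00–11:23 = 4 h 23 min; less 30 min break → 3 h 53 min
Sat: 06:00–13:17 = 7 h 17 min
Total: 5 h 9 min + 7 h 39 min + 10 h 18 min + 3 h 53 min + 7 h 17 min = 34 h 16 min.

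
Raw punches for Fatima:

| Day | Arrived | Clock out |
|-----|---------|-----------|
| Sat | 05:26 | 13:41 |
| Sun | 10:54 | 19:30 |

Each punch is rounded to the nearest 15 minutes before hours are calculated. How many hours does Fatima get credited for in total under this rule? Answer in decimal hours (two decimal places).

Sat: in 05:26→05:30, out 13:41→13:45; 8 h 15 min
Sun: in 10:54→11:00, out 19:30→19:30; 8 h 30 min
Total credited: 16 h 45 min.

16.75 hours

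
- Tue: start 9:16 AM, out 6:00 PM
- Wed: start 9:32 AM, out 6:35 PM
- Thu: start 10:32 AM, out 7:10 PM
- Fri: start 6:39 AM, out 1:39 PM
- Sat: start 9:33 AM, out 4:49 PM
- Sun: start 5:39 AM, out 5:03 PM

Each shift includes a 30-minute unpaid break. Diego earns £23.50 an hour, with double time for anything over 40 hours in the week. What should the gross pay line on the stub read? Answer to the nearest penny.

Tue: 9:16 AM–6:00 PM = 8 h 44 min; less 30 min break → 8 h 14 min
Wed: 9:32 AM–6:35 PM = 9 h 3 min; less 30 min break → 8 h 33 min
Thu: 10:32 AM–7:10 PM = 8 h 38 min; less 30 min break → 8 h 8 min
Fri: 6:39 AM–1:39 PM = 7 h 0 min; less 30 min break → 6 h 30 min
Sat: 9:33 AM–4:49 PM = 7 h 16 min; less 30 min break → 6 h 46 min
Sun: 5:39 AM–5:03 PM = 11 h 24 min; less 30 min break → 10 h 54 min
Total worked: 49 h 5 min = 2945 min.
Regular 40 h 0 min = 2400 min at £23.50/h; overtime 9 h 5 min = 545 min at £47.00/h.
Pay = (2400 × £23.50 + 545 × £47.00) ÷ 60 = £1366.92.

£1366.92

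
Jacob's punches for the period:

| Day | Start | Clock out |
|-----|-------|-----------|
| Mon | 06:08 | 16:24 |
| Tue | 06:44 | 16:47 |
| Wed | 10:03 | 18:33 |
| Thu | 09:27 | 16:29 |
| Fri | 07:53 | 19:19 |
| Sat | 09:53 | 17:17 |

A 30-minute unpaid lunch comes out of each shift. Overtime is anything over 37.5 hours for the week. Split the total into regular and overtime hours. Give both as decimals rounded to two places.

Regular 37.50 hours, overtime 14.18 hours

Mon: 06:08–16:24 = 10 h 16 min; less 30 min break → 9 h 46 min
Tue: 06:44–16:47 = 10 h 3 min; less 30 min break → 9 h 33 min
Wed: 10:03–18:33 = 8 h 30 min; less 30 min break → 8 h 0 min
Thu: 09:27–16:29 = 7 h 2 min; less 30 min break → 6 h 32 min
Fri: 07:53–19:19 = 11 h 26 min; less 30 min break → 10 h 56 min
Sat: 09:53–17:17 = 7 h 24 min; less 30 min break → 6 h 54 min
Total worked: 51 h 41 min = 51.68 h.
Threshold 37.5 h → overtime 14 h 11 min, regular 37 h 30 min.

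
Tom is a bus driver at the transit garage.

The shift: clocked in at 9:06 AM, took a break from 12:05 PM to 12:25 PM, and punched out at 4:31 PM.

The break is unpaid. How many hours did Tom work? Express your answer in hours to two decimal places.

The shift: 9:06 AM–4:31 PM = 7 h 25 min; less 20 min break → 7 h 5 min

7.08 hours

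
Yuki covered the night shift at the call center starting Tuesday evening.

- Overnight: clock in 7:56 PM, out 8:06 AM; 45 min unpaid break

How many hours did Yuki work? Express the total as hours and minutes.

Overnight: 7:56 PM → midnight = 4 h 4 min; midnight → 8:06 AM = 8 h 6 min; span 12 h 10 min; less 45 min break → 11 h 25 min

11 h 25 min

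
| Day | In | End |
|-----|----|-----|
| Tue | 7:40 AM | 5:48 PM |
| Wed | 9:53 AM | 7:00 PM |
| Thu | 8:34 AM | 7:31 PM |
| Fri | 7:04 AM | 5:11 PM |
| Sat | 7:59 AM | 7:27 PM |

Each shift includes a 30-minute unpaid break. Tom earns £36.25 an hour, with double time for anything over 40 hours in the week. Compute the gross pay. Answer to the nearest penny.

£2123.04

Tue: 7:40 AM–5:48 PM = 10 h 8 min; less 30 min break → 9 h 38 min
Wed: 9:53 AM–7:00 PM = 9 h 7 min; less 30 min break → 8 h 37 min
Thu: 8:34 AM–7:31 PM = 10 h 57 min; less 30 min break → 10 h 27 min
Fri: 7:04 AM–5:11 PM = 10 h 7 min; less 30 min break → 9 h 37 min
Sat: 7:59 AM–7:27 PM = 11 h 28 min; less 30 min break → 10 h 58 min
Total worked: 49 h 17 min = 2957 min.
Regular 40 h 0 min = 2400 min at £36.25/h; overtime 9 h 17 min = 557 min at £72.50/h.
Pay = (2400 × £36.25 + 557 × £72.50) ÷ 60 = £2123.04.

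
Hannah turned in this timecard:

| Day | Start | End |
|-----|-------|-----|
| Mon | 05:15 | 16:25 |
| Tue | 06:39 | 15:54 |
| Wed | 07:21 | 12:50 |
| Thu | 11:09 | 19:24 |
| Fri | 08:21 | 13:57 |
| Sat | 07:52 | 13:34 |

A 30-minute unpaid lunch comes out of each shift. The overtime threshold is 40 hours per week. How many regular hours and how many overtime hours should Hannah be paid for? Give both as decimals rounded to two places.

Mon: 05:15–16:25 = 11 h 10 min; less 30 min break → 10 h 40 min
Tue: 06:39–15:54 = 9 h 15 min; less 30 min break → 8 h 45 min
Wed: 07:21–12:50 = 5 h 29 min; less 30 min break → 4 h 59 min
Thu: 11:09–19:24 = 8 h 15 min; less 30 min break → 7 h 45 min
Fri: 08:21–13:57 = 5 h 36 min; less 30 min break → 5 h 6 min
Sat: 07:52–13:34 = 5 h 42 min; less 30 min break → 5 h 12 min
Total worked: 42 h 27 min = 42.45 h.
Threshold 40 h → overtime 2 h 27 min, regular 40 h 0 min.

Regular 40.00 hours, overtime 2.45 hours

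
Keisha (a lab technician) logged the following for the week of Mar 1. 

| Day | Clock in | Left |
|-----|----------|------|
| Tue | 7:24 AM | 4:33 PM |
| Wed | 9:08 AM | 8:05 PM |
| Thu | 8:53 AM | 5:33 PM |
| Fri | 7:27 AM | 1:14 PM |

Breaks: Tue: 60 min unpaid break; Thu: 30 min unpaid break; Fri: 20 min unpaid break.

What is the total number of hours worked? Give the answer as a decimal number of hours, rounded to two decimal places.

32.72 hours

Tue: 7:24 AM–4:33 PM = 9 h 9 min; less 60 min break → 8 h 9 min
Wed: 9:08 AM–8:05 PM = 10 h 57 min
Thu: 8:53 AM–5:33 PM = 8 h 40 min; less 30 min break → 8 h 10 min
Fri: 7:27 AM–1:14 PM = 5 h 47 min; less 20 min break → 5 h 27 min
Total: 8 h 9 min + 10 h 57 min + 8 h 10 min + 5 h 27 min = 32 h 43 min.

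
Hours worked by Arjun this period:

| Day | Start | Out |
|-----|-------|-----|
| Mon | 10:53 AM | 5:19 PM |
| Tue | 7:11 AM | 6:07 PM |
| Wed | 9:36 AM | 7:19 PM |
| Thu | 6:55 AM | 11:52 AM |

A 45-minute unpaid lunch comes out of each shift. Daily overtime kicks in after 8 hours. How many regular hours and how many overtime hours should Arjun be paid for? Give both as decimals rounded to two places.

Regular 25.88 hours, overtime 3.15 hours

Mon: 10:53 AM–5:19 PM = 6 h 26 min; less 45 min break → 5 h 41 min
Tue: 7:11 AM–6:07 PM = 10 h 56 min; less 45 min break → 10 h 11 min
Wed: 9:36 AM–7:19 PM = 9 h 43 min; less 45 min break → 8 h 58 min
Thu: 6:55 AM–11:52 AM = 4 h 57 min; less 45 min break → 4 h 12 min
Mon reg 5 h 41 min / OT 0 h 0 min; Tue reg 8 h 0 min / OT 2 h 11 min; Wed reg 8 h 0 min / OT 0 h 58 min; Thu reg 4 h 12 min / OT 0 h 0 min.
Totals: regular 25 h 53 min, overtime 3 h 9 min.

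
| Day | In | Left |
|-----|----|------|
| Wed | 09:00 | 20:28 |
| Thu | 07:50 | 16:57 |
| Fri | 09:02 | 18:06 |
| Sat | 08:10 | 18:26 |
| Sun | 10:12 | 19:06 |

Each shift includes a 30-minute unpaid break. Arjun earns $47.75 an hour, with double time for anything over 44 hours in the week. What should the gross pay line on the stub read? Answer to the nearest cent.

Wed: 09:00–20:28 = 11 h 28 min; less 30 min break → 10 h 58 min
Thu: 07:50–16:57 = 9 h 7 min; less 30 min break → 8 h 37 min
Fri: 09:02–18:06 = 9 h 4 min; less 30 min break → 8 h 34 min
Sat: 08:10–18:26 = 10 h 16 min; less 30 min break → 9 h 46 min
Sun: 10:12–19:06 = 8 h 54 min; less 30 min break → 8 h 24 min
Total worked: 46 h 19 min = 2779 min.
Regular 44 h 0 min = 2640 min at $47.75/h; overtime 2 h 19 min = 139 min at $95.50/h.
Pay = (2640 × $47.75 + 139 × $95.50) ÷ 60 = $2322.24.

$2322.24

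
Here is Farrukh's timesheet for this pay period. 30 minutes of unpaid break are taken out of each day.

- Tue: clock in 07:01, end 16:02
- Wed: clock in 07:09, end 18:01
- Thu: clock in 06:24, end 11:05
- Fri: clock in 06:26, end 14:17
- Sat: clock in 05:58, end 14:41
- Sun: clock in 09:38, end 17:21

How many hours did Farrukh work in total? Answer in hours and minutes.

Tue: 07:01–16:02 = 9 h 1 min; less 30 min break → 8 h 31 min
Wed: 07:09–18:01 = 10 h 52 min; less 30 min break → 10 h 22 min
Thu: 06:24–11:05 = 4 h 41 min; less 30 min break → 4 h 11 min
Fri: 06:26–14:17 = 7 h 51 min; less 30 min break → 7 h 21 min
Sat: 05:58–14:41 = 8 h 43 min; less 30 min break → 8 h 13 min
Sun: 09:38–17:21 = 7 h 43 min; less 30 min break → 7 h 13 min
Total: 8 h 31 min + 10 h 22 min + 4 h 11 min + 7 h 21 min + 8 h 13 min + 7 h 13 min = 45 h 51 min.

45 h 51 min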